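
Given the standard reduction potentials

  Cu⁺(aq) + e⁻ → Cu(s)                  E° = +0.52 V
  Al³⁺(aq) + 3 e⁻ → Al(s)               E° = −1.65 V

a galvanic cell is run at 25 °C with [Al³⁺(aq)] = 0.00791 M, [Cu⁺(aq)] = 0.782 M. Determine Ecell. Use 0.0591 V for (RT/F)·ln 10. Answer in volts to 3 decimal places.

Cu⁺/Cu is reduced (cathode, E° = +0.52 V) and Al³⁺/Al is oxidized (anode).
E°cell = +0.52 − (−1.65) = +2.17 V, with n = 3 electrons transferred.
The balanced reaction is 3 Cu⁺(aq) + Al(s) → 3 Cu(s) + Al³⁺(aq), so Q = [Al³⁺(aq)] / [Cu⁺(aq)]^3 = 0.0165 and log Q = −1.781.
E = E° − (0.0591/n)·log Q = +2.17 − (0.0591/3)(−1.781) = +2.205 V.

+2.205 V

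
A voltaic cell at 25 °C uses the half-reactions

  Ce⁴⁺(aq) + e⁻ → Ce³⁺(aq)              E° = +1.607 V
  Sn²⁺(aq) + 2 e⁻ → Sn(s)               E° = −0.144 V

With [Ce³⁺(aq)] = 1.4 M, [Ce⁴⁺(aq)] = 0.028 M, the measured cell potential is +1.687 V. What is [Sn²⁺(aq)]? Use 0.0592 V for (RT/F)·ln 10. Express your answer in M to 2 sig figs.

0.058 M

The Ce⁴⁺/Ce³⁺ couple has the larger reduction potential, so it is the cathode: E°cell = +1.607 − (−0.144) = +1.751 V and n = 2.
From the Nernst equation, log Q = n(E° − E)/0.0592 = 2·(+1.751 − (+1.687))/0.0592 = 2.162.
For 2 Ce⁴⁺(aq) + Sn(s) → 2 Ce³⁺(aq) + Sn²⁺(aq), the reaction quotient is Q = ([Ce³⁺(aq)]^2·[Sn²⁺(aq)]) / [Ce⁴⁺(aq)]^2.
Isolating [Sn²⁺(aq)] in Q = 10^{2.162} yields log [Sn²⁺(aq)] = −1.236, i.e. 0.058 M.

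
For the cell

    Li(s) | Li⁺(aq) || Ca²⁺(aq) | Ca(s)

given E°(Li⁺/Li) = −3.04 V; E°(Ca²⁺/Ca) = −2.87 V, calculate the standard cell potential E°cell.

+0.17 V

By convention the left-hand electrode in cell notation is the anode (oxidation) and the right-hand electrode is the cathode (reduction).
E°cell = E°(right) − E°(left) = −2.87 − (−3.04) = +0.17 V.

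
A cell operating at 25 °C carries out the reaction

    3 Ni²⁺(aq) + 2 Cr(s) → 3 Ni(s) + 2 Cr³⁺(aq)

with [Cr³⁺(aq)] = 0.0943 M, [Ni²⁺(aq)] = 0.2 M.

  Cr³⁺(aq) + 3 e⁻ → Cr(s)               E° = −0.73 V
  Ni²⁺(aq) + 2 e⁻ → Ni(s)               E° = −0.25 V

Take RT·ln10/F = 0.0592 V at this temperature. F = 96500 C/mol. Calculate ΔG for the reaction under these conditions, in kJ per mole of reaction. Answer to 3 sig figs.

With Ni²⁺/Ni reduced at the cathode, E°cell = −0.25 − (−0.73) = +0.48 V and n = 6.
Q = [Cr³⁺(aq)]^2 / [Ni²⁺(aq)]^3 = 1.11, so log Q = 0.046 and E = +0.48 − (0.0592/6)(0.046) = +0.4795 V.
ΔG = −nFE = −(6)(96500)(+0.4795) J/mol = −278 kJ/mol.

−278 kJ/mol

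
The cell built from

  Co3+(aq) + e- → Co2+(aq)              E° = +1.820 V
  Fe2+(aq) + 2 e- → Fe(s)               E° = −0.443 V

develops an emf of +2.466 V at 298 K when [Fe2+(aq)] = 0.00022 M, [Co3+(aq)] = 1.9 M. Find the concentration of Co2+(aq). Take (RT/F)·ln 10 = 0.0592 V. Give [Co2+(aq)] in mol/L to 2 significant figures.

Co³⁺/Co²⁺ is the cathode (higher E°); E°cell = +1.820 − (−0.443) = +2.263 V with n = 2.
Rearranging E = E° − (0.0592/n)·log Q gives log Q = 2(+2.263 − (+2.466))/0.0592 = −6.858.
The balanced reaction is 2 Co3+(aq) + Fe(s) → 2 Co2+(aq) + Fe2+(aq), so Q = ([Co2+(aq)]^2·[Fe2+(aq)]) / [Co3+(aq)]^2.
Substituting the known concentrations and solving, log [Co2+(aq)] = −1.321 and [Co2+(aq)] = 0.048 M.

0.048 M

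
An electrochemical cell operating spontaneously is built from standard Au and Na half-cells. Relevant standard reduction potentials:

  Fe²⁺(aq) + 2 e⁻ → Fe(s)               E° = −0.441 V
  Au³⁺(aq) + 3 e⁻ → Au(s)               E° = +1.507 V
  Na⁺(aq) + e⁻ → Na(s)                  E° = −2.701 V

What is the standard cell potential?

+4.208 V

The Au³⁺/Au couple has the higher E°, so Au ion is reduced (cathode) and Na is oxidized (anode).
E°cell = E°(cathode) − E°(anode) = +1.507 − (−2.701) = +4.208 V.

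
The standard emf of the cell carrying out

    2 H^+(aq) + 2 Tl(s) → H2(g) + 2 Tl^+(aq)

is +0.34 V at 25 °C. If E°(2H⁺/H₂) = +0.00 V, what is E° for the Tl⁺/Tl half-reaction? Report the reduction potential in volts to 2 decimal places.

In the reaction as written the 2H⁺/H₂ couple is reduced (cathode) and Tl⁺/Tl is oxidized (anode), so E°cell = E°(2H⁺/H₂) − E°(Tl⁺/Tl).
E°(Tl⁺/Tl) = E°(cathode) − E°cell = +0.00 − (+0.34) = −0.34 V.

−0.34 V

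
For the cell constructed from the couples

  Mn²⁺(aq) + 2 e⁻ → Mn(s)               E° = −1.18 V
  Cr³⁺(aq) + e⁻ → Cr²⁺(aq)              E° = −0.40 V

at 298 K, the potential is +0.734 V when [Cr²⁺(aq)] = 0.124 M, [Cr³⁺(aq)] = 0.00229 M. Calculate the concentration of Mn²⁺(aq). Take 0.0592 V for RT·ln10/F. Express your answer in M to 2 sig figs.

0.012 M

With Cr³⁺/Cr²⁺ at the cathode and Mn²⁺/Mn at the anode, E°cell = −0.40 − (−1.18) = +0.78 V (n = 2).
Rearranging E = E° − (0.0592/n)·log Q gives log Q = 2(+0.78 − (+0.734))/0.0592 = 1.554.
Balancing electrons gives 2 Cr³⁺(aq) + Mn(s) → 2 Cr²⁺(aq) + Mn²⁺(aq); thus Q = ([Cr²⁺(aq)]^2·[Mn²⁺(aq)]) / [Cr³⁺(aq)]^2.
Isolating [Mn²⁺(aq)] in Q = 10^{1.554} yields log [Mn²⁺(aq)] = −1.913, i.e. 0.012 M.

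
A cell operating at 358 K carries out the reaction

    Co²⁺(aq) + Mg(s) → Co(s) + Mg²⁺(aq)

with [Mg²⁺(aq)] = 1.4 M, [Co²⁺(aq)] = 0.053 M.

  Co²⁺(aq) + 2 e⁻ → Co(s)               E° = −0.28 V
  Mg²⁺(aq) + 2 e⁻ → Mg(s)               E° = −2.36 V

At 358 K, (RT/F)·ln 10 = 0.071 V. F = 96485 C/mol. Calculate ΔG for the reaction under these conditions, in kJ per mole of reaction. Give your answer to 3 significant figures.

−392 kJ/mol

The standard cell potential is −0.28 − (−2.36) = +2.08 V, with n = 2 electrons in the balanced equation.
Here Q = [Mg²⁺(aq)] / [Co²⁺(aq)] = 26.4 (log Q = 1.422), giving E = +2.08 − (0.071/2)·(1.422) = +2.0295 V.
ΔG = −nFE = −(2)(96485)(+2.0295) J/mol = −392 kJ/mol.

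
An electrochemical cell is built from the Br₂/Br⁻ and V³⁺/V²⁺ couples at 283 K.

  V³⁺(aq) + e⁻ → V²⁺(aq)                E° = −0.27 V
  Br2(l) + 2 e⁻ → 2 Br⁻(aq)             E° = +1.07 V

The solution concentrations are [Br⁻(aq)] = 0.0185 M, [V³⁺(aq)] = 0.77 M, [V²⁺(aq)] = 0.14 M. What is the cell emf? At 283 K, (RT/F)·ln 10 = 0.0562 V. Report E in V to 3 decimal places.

Br₂/Br⁻ is reduced (cathode, E° = +1.07 V) and V³⁺/V²⁺ is oxidized (anode).
The standard potential is +1.07 − (−0.27) = +1.34 V and the balanced reaction transfers n = 2 electrons.
The balanced reaction is Br2(l) + 2 V²⁺(aq) → 2 Br⁻(aq) + 2 V³⁺(aq), so Q = ([Br⁻(aq)]^2·[V³⁺(aq)]^2) / [V²⁺(aq)]^2 = 0.0104 and log Q = −1.985.
Applying E = E° − (RT ln10/nF)·log Q gives +1.34 − (0.0562/2)(−1.985) = +1.396 V.

+1.396 V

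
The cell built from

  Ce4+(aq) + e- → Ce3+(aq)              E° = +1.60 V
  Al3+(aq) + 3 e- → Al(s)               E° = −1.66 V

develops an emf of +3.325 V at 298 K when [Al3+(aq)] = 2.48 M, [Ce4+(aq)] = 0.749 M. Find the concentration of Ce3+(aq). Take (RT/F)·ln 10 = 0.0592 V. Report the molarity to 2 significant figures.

0.044 M

With Ce⁴⁺/Ce³⁺ at the cathode and Al³⁺/Al at the anode, E°cell = +1.60 − (−1.66) = +3.26 V (n = 3).
From the Nernst equation, log Q = n(E° − E)/0.0592 = 3·(+3.26 − (+3.325))/0.0592 = −3.294.
Balancing electrons gives 3 Ce4+(aq) + Al(s) → 3 Ce3+(aq) + Al3+(aq); thus Q = ([Ce3+(aq)]^3·[Al3+(aq)]) / [Ce4+(aq)]^3.
Substituting the known concentrations and solving, log [Ce3+(aq)] = −1.355 and [Ce3+(aq)] = 0.044 M.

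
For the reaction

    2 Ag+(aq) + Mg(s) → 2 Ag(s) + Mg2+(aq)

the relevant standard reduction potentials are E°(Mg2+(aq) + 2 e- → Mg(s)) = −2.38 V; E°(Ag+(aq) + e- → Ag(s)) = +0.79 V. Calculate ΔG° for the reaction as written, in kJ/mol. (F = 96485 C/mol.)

In the reaction as written Ag+(aq) is reduced, so the Ag⁺/Ag couple is the cathode and Mg²⁺/Mg is the anode.
E°cell = +0.79 − (−2.38) = +3.17 V; balancing electrons gives n = 2.
ΔG° = −nFE°cell = −(2)(96485)(+3.17) J/mol = −612 kJ/mol.

−612 kJ/mol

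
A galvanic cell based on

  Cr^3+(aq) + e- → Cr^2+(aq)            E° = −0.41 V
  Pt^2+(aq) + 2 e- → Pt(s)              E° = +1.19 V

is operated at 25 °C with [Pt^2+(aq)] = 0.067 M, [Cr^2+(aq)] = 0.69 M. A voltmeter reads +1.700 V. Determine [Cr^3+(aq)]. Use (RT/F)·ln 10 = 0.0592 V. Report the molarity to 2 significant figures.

Pt²⁺/Pt is the cathode (higher E°); E°cell = +1.19 − (−0.41) = +1.60 V with n = 2.
From the Nernst equation, log Q = n(E° − E)/0.0592 = 2·(+1.60 − (+1.700))/0.0592 = −3.378.
The balanced reaction is Pt^2+(aq) + 2 Cr^2+(aq) → Pt(s) + 2 Cr^3+(aq), so Q = [Cr^3+(aq)]^2 / ([Pt^2+(aq)]·[Cr^2+(aq)]^2).
Isolating [Cr^3+(aq)] in Q = 10^{−3.378} yields log [Cr^3+(aq)] = −2.437, i.e. 0.0037 M.

0.0037 M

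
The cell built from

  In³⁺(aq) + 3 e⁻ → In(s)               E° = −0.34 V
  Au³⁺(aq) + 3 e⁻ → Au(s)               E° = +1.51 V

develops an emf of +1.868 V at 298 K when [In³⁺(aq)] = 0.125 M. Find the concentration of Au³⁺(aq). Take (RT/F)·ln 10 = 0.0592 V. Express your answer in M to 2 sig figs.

1.0 M

The Au³⁺/Au couple has the larger reduction potential, so it is the cathode: E°cell = +1.51 − (−0.34) = +1.85 V and n = 3.
From the Nernst equation, log Q = n(E° − E)/0.0592 = 3·(+1.85 − (+1.868))/0.0592 = −0.912.
For Au³⁺(aq) + In(s) → Au(s) + In³⁺(aq), the reaction quotient is Q = [In³⁺(aq)] / [Au³⁺(aq)].
Substituting the known concentrations and solving, log [Au³⁺(aq)] = 0.009 and [Au³⁺(aq)] = 1.0 M.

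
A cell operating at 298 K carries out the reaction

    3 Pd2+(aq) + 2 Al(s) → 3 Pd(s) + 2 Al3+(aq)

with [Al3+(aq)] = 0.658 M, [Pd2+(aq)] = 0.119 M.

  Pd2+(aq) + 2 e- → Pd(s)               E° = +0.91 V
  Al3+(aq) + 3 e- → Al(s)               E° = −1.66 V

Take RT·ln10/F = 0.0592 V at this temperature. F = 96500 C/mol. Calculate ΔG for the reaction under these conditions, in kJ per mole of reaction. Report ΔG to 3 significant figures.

−1470 kJ/mol

E°cell = +0.91 − (−1.66) = +2.57 V; the balanced reaction transfers n = 6 electrons.
The reaction quotient is [Al3+(aq)]^2 / [Pd2+(aq)]^3 = 257; by Nernst, E = +2.57 − (0.0592/6)(2.410) = +2.5462 V.
ΔG = −nFE = −(6)(96500)(+2.5462) J/mol = −1470 kJ/mol.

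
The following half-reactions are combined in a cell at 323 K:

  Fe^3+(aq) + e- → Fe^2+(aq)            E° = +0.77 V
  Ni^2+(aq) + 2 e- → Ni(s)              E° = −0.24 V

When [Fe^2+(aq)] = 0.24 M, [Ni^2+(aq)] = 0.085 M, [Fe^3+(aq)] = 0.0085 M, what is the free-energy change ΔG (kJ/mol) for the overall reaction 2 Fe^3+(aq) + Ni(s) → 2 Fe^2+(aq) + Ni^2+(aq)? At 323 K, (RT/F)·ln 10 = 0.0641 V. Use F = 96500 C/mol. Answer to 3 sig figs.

−184 kJ/mol

E°cell = +0.77 − (−0.24) = +1.01 V; the balanced reaction transfers n = 2 electrons.
Here Q = ([Fe^2+(aq)]^2·[Ni^2+(aq)]) / [Fe^3+(aq)]^2 = 67.8 (log Q = 1.831), giving E = +1.01 − (0.0641/2)·(1.831) = +0.9513 V.
Finally ΔG = −nFE = −(2)(96500 C/mol)(+0.9513 V) = −184 kJ/mol.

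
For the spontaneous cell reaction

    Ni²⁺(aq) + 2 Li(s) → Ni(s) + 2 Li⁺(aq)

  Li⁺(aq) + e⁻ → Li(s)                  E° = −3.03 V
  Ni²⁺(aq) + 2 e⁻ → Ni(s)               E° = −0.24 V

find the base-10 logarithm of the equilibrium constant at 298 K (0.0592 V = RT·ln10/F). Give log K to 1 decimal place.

The Ni²⁺/Ni couple is reduced (cathode); E°cell = −0.24 − (−3.03) = +2.79 V with n = 2.
At equilibrium E = 0, so log K = nE°cell / 0.0592 = (2)(+2.79) / 0.0592 = 94.3.

log K = 94.3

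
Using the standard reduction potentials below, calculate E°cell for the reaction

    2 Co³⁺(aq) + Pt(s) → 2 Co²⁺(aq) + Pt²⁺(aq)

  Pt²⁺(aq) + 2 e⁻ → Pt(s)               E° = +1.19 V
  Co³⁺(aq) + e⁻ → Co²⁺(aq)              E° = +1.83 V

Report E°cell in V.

+0.64 V

Co³⁺(aq) gains electrons, so the Co³⁺/Co²⁺ couple is the cathode; the Pt²⁺/Pt couple is the anode.
E°cell = E°(cathode) − E°(anode) = +1.83 − (+1.19) = +0.64 V.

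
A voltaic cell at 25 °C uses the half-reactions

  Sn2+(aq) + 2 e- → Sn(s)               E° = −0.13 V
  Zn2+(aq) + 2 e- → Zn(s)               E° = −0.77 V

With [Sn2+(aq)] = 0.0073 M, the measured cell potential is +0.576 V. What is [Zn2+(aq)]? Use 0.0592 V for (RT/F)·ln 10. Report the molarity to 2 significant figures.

1.1 M

Sn²⁺/Sn is the cathode (higher E°); E°cell = −0.13 − (−0.77) = +0.64 V with n = 2.
Rearranging E = E° − (0.0592/n)·log Q gives log Q = 2(+0.64 − (+0.576))/0.0592 = 2.162.
For Sn2+(aq) + Zn(s) → Sn(s) + Zn2+(aq), the reaction quotient is Q = [Zn2+(aq)] / [Sn2+(aq)].
Substituting the known concentrations and solving, log [Zn2+(aq)] = 0.025 and [Zn2+(aq)] = 1.1 M.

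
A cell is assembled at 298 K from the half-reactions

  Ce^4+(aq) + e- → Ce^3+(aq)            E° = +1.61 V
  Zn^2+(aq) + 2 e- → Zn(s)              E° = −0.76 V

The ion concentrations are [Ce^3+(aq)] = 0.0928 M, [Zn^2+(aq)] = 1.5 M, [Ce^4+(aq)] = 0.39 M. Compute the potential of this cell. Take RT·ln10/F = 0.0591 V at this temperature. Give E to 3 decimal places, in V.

+2.402 V

The Ce⁴⁺/Ce³⁺ couple has the more positive E°, so it is the cathode; Zn²⁺/Zn is the anode.
The standard potential is +1.61 − (−0.76) = +2.37 V and the balanced reaction transfers n = 2 electrons.
The balanced reaction is 2 Ce^4+(aq) + Zn(s) → 2 Ce^3+(aq) + Zn^2+(aq), so Q = ([Ce^3+(aq)]^2·[Zn^2+(aq)]) / [Ce^4+(aq)]^2 = 0.0849 and log Q = −1.071.
Applying E = E° − (RT ln10/nF)·log Q gives +2.37 − (0.0591/2)(−1.071) = +2.402 V.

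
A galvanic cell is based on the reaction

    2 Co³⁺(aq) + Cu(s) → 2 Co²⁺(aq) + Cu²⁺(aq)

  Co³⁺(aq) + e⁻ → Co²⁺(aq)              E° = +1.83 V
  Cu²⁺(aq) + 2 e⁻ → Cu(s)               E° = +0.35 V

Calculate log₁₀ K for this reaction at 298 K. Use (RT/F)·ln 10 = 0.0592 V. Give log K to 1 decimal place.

The Co³⁺/Co²⁺ couple is reduced (cathode); E°cell = +1.83 − (+0.35) = +1.48 V with n = 2.
At equilibrium E = 0, so log K = nE°cell / 0.0592 = (2)(+1.48) / 0.0592 = 50.0.

log K = 50.0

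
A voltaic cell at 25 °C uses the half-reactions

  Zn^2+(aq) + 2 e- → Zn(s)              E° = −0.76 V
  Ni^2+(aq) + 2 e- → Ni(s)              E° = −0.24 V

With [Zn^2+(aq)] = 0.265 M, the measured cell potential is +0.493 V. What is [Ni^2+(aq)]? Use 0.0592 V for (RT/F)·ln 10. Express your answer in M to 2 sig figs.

The Ni²⁺/Ni couple has the larger reduction potential, so it is the cathode: E°cell = −0.24 − (−0.76) = +0.52 V and n = 2.
From the Nernst equation, log Q = n(E° − E)/0.0592 = 2·(+0.52 − (+0.493))/0.0592 = 0.912.
The balanced reaction is Ni^2+(aq) + Zn(s) → Ni(s) + Zn^2+(aq), so Q = [Zn^2+(aq)] / [Ni^2+(aq)].
Substituting the known concentrations and solving, log [Ni^2+(aq)] = −1.489 and [Ni^2+(aq)] = 0.032 M.

0.032 M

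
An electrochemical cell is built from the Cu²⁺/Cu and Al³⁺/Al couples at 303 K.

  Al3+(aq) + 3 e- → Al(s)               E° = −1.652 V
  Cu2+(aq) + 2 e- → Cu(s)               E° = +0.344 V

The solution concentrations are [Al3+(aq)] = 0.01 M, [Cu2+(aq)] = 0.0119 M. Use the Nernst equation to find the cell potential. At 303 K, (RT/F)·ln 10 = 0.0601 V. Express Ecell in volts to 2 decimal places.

Cu²⁺/Cu is reduced (cathode, E° = +0.344 V) and Al³⁺/Al is oxidized (anode).
The standard potential is +0.344 − (−1.652) = +1.996 V and the balanced reaction transfers n = 6 electrons.
For the overall reaction 3 Cu2+(aq) + 2 Al(s) → 3 Cu(s) + 2 Al3+(aq), Q = [Al3+(aq)]^2 / [Cu2+(aq)]^3 = 59.3, giving log Q = 1.773.
Applying E = E° − (RT ln10/nF)·log Q gives +1.996 − (0.0601/6)(1.773) = +1.98 V.

+1.98 V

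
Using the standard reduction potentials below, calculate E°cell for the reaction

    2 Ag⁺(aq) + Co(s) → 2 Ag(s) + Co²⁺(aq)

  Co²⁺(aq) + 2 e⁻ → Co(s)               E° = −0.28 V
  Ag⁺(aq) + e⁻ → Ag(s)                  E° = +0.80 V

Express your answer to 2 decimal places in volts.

+1.08 V

Ag⁺(aq) gains electrons, so the Ag⁺/Ag couple is the cathode; the Co²⁺/Co couple is the anode.
E°cell = E°(cathode) − E°(anode) = +0.80 − (−0.28) = +1.08 V.
The positive value indicates the reaction is spontaneous as written.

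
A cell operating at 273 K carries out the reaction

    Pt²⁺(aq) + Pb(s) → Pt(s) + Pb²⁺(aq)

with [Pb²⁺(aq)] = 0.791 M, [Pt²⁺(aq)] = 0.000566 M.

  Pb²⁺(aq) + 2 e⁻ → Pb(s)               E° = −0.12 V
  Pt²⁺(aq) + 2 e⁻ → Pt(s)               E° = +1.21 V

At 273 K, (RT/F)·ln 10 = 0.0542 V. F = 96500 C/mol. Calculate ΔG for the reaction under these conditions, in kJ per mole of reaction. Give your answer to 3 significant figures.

−240 kJ/mol

E°cell = +1.21 − (−0.12) = +1.33 V; the balanced reaction transfers n = 2 electrons.
The reaction quotient is [Pb²⁺(aq)] / [Pt²⁺(aq)] = 1.4×10^3; by Nernst, E = +1.33 − (0.0542/2)(3.145) = +1.2448 V.
ΔG = −nFE = −(2)(96500)(+1.2448) J/mol = −240 kJ/mol.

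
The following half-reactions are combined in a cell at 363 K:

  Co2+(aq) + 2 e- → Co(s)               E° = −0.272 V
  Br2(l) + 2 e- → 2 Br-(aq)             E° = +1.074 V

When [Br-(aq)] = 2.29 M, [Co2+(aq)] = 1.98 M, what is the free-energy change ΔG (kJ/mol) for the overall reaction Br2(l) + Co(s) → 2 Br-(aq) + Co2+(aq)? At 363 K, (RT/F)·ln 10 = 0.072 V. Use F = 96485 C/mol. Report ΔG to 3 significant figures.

−253 kJ/mol

E°cell = +1.074 − (−0.272) = +1.346 V; the balanced reaction transfers n = 2 electrons.
Q = [Br-(aq)]^2·[Co2+(aq)] = 10.4, so log Q = 1.016 and E = +1.346 − (0.072/2)(1.016) = +1.3094 V.
Then ΔG = −nFE = −2 × 96485 × +1.3094 J/mol = −253 kJ/mol.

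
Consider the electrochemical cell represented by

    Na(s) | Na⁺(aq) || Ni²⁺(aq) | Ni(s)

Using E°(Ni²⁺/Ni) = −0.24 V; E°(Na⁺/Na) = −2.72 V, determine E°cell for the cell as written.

By convention the left-hand electrode in cell notation is the anode (oxidation) and the right-hand electrode is the cathode (reduction).
E°cell = E°(right) − E°(left) = −0.24 − (−2.72) = +2.48 V.

+2.48 V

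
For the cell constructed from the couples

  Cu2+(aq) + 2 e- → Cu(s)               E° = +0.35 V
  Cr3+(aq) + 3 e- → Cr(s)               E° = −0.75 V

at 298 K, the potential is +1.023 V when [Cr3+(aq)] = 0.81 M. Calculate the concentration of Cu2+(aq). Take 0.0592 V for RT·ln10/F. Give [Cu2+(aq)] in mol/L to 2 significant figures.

0.0022 M

The Cu²⁺/Cu couple has the larger reduction potential, so it is the cathode: E°cell = +0.35 − (−0.75) = +1.10 V and n = 6.
From the Nernst equation, log Q = n(E° − E)/0.0592 = 6·(+1.10 − (+1.023))/0.0592 = 7.804.
Balancing electrons gives 3 Cu2+(aq) + 2 Cr(s) → 3 Cu(s) + 2 Cr3+(aq); thus Q = [Cr3+(aq)]^2 / [Cu2+(aq)]^3.
Substituting the known concentrations and solving, log [Cu2+(aq)] = −2.662 and [Cu2+(aq)] = 0.0022 M.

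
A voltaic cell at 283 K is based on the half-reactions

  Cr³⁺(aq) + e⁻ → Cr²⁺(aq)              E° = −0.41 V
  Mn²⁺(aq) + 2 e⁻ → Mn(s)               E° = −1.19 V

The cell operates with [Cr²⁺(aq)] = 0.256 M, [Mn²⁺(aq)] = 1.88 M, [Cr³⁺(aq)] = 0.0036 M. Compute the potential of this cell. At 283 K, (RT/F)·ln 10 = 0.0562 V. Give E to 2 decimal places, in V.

Cr³⁺/Cr²⁺ is reduced (cathode, E° = −0.41 V) and Mn²⁺/Mn is oxidized (anode).
The standard potential is −0.41 − (−1.19) = +0.78 V and the balanced reaction transfers n = 2 electrons.
For the overall reaction 2 Cr³⁺(aq) + Mn(s) → 2 Cr²⁺(aq) + Mn²⁺(aq), Q = ([Cr²⁺(aq)]^2·[Mn²⁺(aq)]) / [Cr³⁺(aq)]^2 = 9.51×10^3, giving log Q = 3.978.
By the Nernst equation, E = +0.78 − (0.0562/2)·(3.978) = +0.67 V.

+0.67 V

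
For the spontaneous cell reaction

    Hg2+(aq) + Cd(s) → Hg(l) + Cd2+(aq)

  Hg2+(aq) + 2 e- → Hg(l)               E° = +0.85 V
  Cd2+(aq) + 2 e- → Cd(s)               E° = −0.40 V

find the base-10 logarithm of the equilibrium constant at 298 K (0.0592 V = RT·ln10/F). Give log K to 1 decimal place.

log K = 42.2

The Hg²⁺/Hg couple is reduced (cathode); E°cell = +0.85 − (−0.40) = +1.25 V with n = 2.
At equilibrium E = 0, so log K = nE°cell / 0.0592 = (2)(+1.25) / 0.0592 = 42.2.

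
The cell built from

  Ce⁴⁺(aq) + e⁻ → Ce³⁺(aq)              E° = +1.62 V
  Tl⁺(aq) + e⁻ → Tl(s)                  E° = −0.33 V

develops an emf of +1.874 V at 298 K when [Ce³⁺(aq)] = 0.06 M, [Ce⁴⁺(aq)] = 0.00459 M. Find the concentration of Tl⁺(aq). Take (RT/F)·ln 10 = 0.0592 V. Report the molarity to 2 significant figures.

With Ce⁴⁺/Ce³⁺ at the cathode and Tl⁺/Tl at the anode, E°cell = +1.62 − (−0.33) = +1.95 V (n = 1).
Rearranging E = E° − (0.0592/n)·log Q gives log Q = 1(+1.95 − (+1.874))/0.0592 = 1.284.
For Ce⁴⁺(aq) + Tl(s) → Ce³⁺(aq) + Tl⁺(aq), the reaction quotient is Q = ([Ce³⁺(aq)]·[Tl⁺(aq)]) / [Ce⁴⁺(aq)].
Solving for the unknown gives log [Tl⁺(aq)] = 0.168, so [Tl⁺(aq)] ≈ 1.5 M.

1.5 M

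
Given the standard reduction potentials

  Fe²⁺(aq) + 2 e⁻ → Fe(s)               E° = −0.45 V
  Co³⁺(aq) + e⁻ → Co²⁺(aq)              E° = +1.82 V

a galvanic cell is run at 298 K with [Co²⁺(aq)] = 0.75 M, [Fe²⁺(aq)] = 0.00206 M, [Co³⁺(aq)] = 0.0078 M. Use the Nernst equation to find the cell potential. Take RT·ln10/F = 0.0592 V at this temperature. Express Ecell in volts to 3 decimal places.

+2.232 V

Co³⁺/Co²⁺ is reduced (cathode, E° = +1.82 V) and Fe²⁺/Fe is oxidized (anode).
E°cell = E°cat − E°an = +1.82 − (−0.45) = +2.27 V; n = 2.
For the overall reaction 2 Co³⁺(aq) + Fe(s) → 2 Co²⁺(aq) + Fe²⁺(aq), Q = ([Co²⁺(aq)]^2·[Fe²⁺(aq)]) / [Co³⁺(aq)]^2 = 19, giving log Q = 1.280.
By the Nernst equation, E = +2.27 − (0.0592/2)·(1.280) = +2.232 V.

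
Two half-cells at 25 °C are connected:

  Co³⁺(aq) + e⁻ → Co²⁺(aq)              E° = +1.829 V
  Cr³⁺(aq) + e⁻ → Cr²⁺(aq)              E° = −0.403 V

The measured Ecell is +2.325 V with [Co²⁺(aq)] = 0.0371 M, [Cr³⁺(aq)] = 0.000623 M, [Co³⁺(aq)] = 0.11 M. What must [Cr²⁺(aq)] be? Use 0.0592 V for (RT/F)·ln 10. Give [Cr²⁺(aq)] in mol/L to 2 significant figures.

0.0078 M

The Co³⁺/Co²⁺ couple has the larger reduction potential, so it is the cathode: E°cell = +1.829 − (−0.403) = +2.232 V and n = 1.
From the Nernst equation, log Q = n(E° − E)/0.0592 = 1·(+2.232 − (+2.325))/0.0592 = −1.571.
For Co³⁺(aq) + Cr²⁺(aq) → Co²⁺(aq) + Cr³⁺(aq), the reaction quotient is Q = ([Co²⁺(aq)]·[Cr³⁺(aq)]) / ([Co³⁺(aq)]·[Cr²⁺(aq)]).
Substituting the known concentrations and solving, log [Cr²⁺(aq)] = −2.107 and [Cr²⁺(aq)] = 0.0078 M.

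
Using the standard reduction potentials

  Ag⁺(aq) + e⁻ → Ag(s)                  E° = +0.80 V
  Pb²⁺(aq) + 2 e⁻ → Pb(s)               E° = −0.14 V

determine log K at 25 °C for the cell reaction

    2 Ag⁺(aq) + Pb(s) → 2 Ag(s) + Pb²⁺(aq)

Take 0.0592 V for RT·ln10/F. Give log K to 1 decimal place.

log K = 31.8

The Ag⁺/Ag couple is reduced (cathode); E°cell = +0.80 − (−0.14) = +0.94 V with n = 2.
At equilibrium E = 0, so log K = nE°cell / 0.0592 = (2)(+0.94) / 0.0592 = 31.8.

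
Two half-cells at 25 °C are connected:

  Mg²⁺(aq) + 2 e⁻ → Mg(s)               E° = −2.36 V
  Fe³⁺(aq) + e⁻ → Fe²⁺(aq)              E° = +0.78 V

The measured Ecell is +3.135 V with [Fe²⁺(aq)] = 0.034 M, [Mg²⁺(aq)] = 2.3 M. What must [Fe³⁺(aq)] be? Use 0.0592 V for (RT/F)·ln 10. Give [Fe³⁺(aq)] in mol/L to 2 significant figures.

0.042 M

Fe³⁺/Fe²⁺ is the cathode (higher E°); E°cell = +0.78 − (−2.36) = +3.14 V with n = 2.
Rearranging E = E° − (0.0592/n)·log Q gives log Q = 2(+3.14 − (+3.135))/0.0592 = 0.169.
Balancing electrons gives 2 Fe³⁺(aq) + Mg(s) → 2 Fe²⁺(aq) + Mg²⁺(aq); thus Q = ([Fe²⁺(aq)]^2·[Mg²⁺(aq)]) / [Fe³⁺(aq)]^2.
Solving for the unknown gives log [Fe³⁺(aq)] = −1.372, so [Fe³⁺(aq)] ≈ 0.042 M.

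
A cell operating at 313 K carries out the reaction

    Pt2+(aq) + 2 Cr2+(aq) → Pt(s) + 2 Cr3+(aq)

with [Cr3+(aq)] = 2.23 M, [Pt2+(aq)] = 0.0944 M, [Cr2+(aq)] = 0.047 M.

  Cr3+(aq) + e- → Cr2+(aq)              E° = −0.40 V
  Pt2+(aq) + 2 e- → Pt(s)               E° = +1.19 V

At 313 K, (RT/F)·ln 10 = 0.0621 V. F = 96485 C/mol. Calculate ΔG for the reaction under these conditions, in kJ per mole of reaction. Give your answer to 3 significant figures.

E°cell = +1.19 − (−0.40) = +1.59 V; the balanced reaction transfers n = 2 electrons.
The reaction quotient is [Cr3+(aq)]^2 / ([Pt2+(aq)]·[Cr2+(aq)]^2) = 2.38×10^4; by Nernst, E = +1.59 − (0.0621/2)(4.377) = +1.4541 V.
Finally ΔG = −nFE = −(2)(96485 C/mol)(+1.4541 V) = −281 kJ/mol.

−281 kJ/mol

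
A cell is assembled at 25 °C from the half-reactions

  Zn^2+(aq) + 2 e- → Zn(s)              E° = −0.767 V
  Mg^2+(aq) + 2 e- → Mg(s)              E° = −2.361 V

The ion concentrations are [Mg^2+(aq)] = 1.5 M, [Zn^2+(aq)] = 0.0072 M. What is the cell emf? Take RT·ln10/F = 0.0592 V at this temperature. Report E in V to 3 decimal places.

+1.525 V

Zn²⁺/Zn is reduced (cathode, E° = −0.767 V) and Mg²⁺/Mg is oxidized (anode).
E°cell = −0.767 − (−2.361) = +1.594 V, with n = 2 electrons transferred.
Balancing gives Zn^2+(aq) + Mg(s) → Zn(s) + Mg^2+(aq); hence Q = [Mg^2+(aq)] / [Zn^2+(aq)] = 208 (log Q = 2.319).
Applying E = E° − (RT ln10/nF)·log Q gives +1.594 − (0.0592/2)(2.319) = +1.525 V.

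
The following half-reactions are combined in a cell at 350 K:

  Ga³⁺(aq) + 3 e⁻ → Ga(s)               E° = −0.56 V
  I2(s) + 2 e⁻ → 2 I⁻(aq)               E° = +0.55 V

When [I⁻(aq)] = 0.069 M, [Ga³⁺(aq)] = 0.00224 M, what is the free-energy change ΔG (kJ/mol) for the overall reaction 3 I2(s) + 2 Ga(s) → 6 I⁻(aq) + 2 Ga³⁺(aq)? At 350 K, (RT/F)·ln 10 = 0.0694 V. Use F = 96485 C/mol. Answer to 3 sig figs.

E°cell = +0.55 − (−0.56) = +1.11 V; the balanced reaction transfers n = 6 electrons.
Here Q = [I⁻(aq)]^6·[Ga³⁺(aq)]^2 = 5.41×10^−13 (log Q = −12.266), giving E = +1.11 − (0.0694/6)·(−12.266) = +1.2519 V.
ΔG = −nFE = −(6)(96485)(+1.2519) J/mol = −725 kJ/mol.

−725 kJ/mol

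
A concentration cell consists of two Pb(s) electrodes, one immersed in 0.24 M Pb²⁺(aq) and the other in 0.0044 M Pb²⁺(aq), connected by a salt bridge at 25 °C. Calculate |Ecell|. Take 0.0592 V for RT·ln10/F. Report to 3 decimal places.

For a concentration cell E°cell = 0, since both electrodes use the same couple.
The compartment with the higher Pb²⁺(aq) concentration (0.24 M) acts as the cathode; ions are reduced there and produced at the dilute (0.0044 M) anode.
With n = 2, Ecell = −(0.0592/2)·log([dilute]/[conc]) = −(0.0592/2)·log(0.0044/0.24) = +0.051 V.

0.051 V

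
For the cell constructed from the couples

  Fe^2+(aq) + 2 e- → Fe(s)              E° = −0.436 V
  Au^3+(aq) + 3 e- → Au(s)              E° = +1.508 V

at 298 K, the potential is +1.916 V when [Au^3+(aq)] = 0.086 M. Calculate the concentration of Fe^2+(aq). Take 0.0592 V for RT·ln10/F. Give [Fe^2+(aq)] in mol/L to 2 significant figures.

1.7 M

The Au³⁺/Au couple has the larger reduction potential, so it is the cathode: E°cell = +1.508 − (−0.436) = +1.944 V and n = 6.
Since E = E° − (0.0592/n)·log Q, log Q = n(E° − E)/0.0592 = 2.838.
For 2 Au^3+(aq) + 3 Fe(s) → 2 Au(s) + 3 Fe^2+(aq), the reaction quotient is Q = [Fe^2+(aq)]^3 / [Au^3+(aq)]^2.
Solving for the unknown gives log [Fe^2+(aq)] = 0.236, so [Fe^2+(aq)] ≈ 1.7 M.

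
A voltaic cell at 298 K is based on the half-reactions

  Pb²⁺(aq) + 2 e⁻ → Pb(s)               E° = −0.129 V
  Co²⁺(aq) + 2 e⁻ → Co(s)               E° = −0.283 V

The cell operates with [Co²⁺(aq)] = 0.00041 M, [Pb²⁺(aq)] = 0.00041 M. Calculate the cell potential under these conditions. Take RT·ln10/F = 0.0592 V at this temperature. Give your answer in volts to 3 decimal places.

Since E°(Pb²⁺/Pb) > E°(Co²⁺/Co), Pb²⁺/Pb serves as the cathode.
The standard potential is −0.129 − (−0.283) = +0.154 V and the balanced reaction transfers n = 2 electrons.
Balancing gives Pb²⁺(aq) + Co(s) → Pb(s) + Co²⁺(aq); hence Q = [Co²⁺(aq)] / [Pb²⁺(aq)] = 1 (log Q = 0.000).
By the Nernst equation, E = +0.154 − (0.0592/2)·(0.000) = +0.154 V.

+0.154 V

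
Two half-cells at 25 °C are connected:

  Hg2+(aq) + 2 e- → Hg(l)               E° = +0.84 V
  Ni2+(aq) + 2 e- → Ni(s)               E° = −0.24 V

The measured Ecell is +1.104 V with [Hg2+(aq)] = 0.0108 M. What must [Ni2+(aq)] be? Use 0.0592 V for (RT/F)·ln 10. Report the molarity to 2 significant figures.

The Hg²⁺/Hg couple has the larger reduction potential, so it is the cathode: E°cell = +0.84 − (−0.24) = +1.08 V and n = 2.
Since E = E° − (0.0592/n)·log Q, log Q = n(E° − E)/0.0592 = −0.811.
Balancing electrons gives Hg2+(aq) + Ni(s) → Hg(l) + Ni2+(aq); thus Q = [Ni2+(aq)] / [Hg2+(aq)].
Solving for the unknown gives log [Ni2+(aq)] = −2.778, so [Ni2+(aq)] ≈ 0.0017 M.

0.0017 M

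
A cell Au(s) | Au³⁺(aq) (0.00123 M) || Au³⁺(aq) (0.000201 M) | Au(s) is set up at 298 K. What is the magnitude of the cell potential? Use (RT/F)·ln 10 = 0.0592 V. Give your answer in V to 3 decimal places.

0.016 V

For a concentration cell E°cell = 0, since both electrodes use the same couple.
The compartment with the higher Au³⁺(aq) concentration (0.00123 M) acts as the cathode; ions are reduced there and produced at the dilute (0.000201 M) anode.
With n = 3, Ecell = −(0.0592/3)·log([dilute]/[conc]) = −(0.0592/3)·log(0.000201/0.00123) = +0.016 V.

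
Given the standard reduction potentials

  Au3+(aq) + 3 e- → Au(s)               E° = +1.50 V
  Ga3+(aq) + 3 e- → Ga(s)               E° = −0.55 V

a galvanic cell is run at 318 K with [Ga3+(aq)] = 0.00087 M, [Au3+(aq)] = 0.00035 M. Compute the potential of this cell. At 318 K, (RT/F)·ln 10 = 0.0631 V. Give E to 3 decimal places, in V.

+2.042 V

Au³⁺/Au is reduced (cathode, E° = +1.50 V) and Ga³⁺/Ga is oxidized (anode).
E°cell = +1.50 − (−0.55) = +2.05 V, with n = 3 electrons transferred.
For the overall reaction Au3+(aq) + Ga(s) → Au(s) + Ga3+(aq), Q = [Ga3+(aq)] / [Au3+(aq)] = 2.49, giving log Q = 0.395.
Applying E = E° − (RT ln10/nF)·log Q gives +2.05 − (0.0631/3)(0.395) = +2.042 V.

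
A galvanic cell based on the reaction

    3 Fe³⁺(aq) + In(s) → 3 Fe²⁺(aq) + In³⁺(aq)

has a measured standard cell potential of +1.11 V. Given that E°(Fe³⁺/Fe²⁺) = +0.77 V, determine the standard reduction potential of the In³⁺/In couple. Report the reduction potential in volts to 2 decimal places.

In the reaction as written the Fe³⁺/Fe²⁺ couple is reduced (cathode) and In³⁺/In is oxidized (anode), so E°cell = E°(Fe³⁺/Fe²⁺) − E°(In³⁺/In).
E°(In³⁺/In) = E°(cathode) − E°cell = +0.77 − (+1.11) = −0.34 V.

−0.34 V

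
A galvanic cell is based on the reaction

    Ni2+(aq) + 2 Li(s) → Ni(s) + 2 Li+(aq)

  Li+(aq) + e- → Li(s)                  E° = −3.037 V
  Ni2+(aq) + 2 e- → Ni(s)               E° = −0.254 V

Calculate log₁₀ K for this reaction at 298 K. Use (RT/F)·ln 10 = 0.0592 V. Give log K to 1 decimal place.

log K = 94.0

The Ni²⁺/Ni couple is reduced (cathode); E°cell = −0.254 − (−3.037) = +2.783 V with n = 2.
At equilibrium E = 0, so log K = nE°cell / 0.0592 = (2)(+2.783) / 0.0592 = 94.0.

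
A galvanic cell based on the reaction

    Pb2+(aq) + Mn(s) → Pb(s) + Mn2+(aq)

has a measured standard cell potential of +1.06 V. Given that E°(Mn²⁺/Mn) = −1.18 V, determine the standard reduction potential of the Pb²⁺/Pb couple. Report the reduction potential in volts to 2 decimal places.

In the reaction as written the Pb²⁺/Pb couple is reduced (cathode) and Mn²⁺/Mn is oxidized (anode), so E°cell = E°(Pb²⁺/Pb) − E°(Mn²⁺/Mn).
E°(Pb²⁺/Pb) = E°cell + E°(anode) = +1.06 + (−1.18) = −0.12 V.

−0.12 V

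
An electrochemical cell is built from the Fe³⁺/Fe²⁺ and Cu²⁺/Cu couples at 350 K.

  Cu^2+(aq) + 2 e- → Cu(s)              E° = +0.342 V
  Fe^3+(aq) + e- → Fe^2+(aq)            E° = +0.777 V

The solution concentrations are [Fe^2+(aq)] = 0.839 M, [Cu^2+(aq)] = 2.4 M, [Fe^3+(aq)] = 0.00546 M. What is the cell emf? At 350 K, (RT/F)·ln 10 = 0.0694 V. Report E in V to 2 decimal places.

+0.27 V

Since E°(Fe³⁺/Fe²⁺) > E°(Cu²⁺/Cu), Fe³⁺/Fe²⁺ serves as the cathode.
E°cell = +0.777 − (+0.342) = +0.435 V, with n = 2 electrons transferred.
For the overall reaction 2 Fe^3+(aq) + Cu(s) → 2 Fe^2+(aq) + Cu^2+(aq), Q = ([Fe^2+(aq)]^2·[Cu^2+(aq)]) / [Fe^3+(aq)]^2 = 5.67×10^4, giving log Q = 4.753.
By the Nernst equation, E = +0.435 − (0.0694/2)·(4.753) = +0.27 V.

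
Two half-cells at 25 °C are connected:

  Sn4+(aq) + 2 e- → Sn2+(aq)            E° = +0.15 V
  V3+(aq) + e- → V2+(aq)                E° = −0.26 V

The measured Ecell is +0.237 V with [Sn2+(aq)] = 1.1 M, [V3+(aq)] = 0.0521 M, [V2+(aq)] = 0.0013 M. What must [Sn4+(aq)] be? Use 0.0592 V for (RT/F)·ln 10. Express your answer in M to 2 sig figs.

0.0025 M

The Sn⁴⁺/Sn²⁺ couple has the larger reduction potential, so it is the cathode: E°cell = +0.15 − (−0.26) = +0.41 V and n = 2.
From the Nernst equation, log Q = n(E° − E)/0.0592 = 2·(+0.41 − (+0.237))/0.0592 = 5.845.
For Sn4+(aq) + 2 V2+(aq) → Sn2+(aq) + 2 V3+(aq), the reaction quotient is Q = ([Sn2+(aq)]·[V3+(aq)]^2) / ([Sn4+(aq)]·[V2+(aq)]^2).
Isolating [Sn4+(aq)] in Q = 10^{5.845} yields log [Sn4+(aq)] = −2.598, i.e. 0.0025 M.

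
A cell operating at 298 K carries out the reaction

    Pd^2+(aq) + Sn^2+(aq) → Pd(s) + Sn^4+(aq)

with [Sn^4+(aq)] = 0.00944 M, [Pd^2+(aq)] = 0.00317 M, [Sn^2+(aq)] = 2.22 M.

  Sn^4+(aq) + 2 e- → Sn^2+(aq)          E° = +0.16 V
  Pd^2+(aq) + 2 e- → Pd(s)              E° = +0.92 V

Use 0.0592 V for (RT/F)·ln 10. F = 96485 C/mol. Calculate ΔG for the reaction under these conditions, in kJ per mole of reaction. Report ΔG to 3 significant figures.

With Pd²⁺/Pd reduced at the cathode, E°cell = +0.92 − (+0.16) = +0.76 V and n = 2.
The reaction quotient is [Sn^4+(aq)] / ([Pd^2+(aq)]·[Sn^2+(aq)]) = 1.34; by Nernst, E = +0.76 − (0.0592/2)(0.128) = +0.7562 V.
Finally ΔG = −nFE = −(2)(96485 C/mol)(+0.7562 V) = −146 kJ/mol.

−146 kJ/mol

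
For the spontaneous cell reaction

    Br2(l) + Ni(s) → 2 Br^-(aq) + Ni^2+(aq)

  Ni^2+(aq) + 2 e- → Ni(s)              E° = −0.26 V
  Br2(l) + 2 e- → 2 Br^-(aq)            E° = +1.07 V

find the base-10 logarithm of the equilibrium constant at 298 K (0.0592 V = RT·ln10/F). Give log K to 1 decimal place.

log K = 44.9

The Br₂/Br⁻ couple is reduced (cathode); E°cell = +1.07 − (−0.26) = +1.33 V with n = 2.
At equilibrium E = 0, so log K = nE°cell / 0.0592 = (2)(+1.33) / 0.0592 = 44.9.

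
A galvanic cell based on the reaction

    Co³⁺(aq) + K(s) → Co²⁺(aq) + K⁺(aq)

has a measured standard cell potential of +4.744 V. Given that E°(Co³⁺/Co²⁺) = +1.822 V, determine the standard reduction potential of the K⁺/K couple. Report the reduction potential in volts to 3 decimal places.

In the reaction as written the Co³⁺/Co²⁺ couple is reduced (cathode) and K⁺/K is oxidized (anode), so E°cell = E°(Co³⁺/Co²⁺) − E°(K⁺/K).
E°(K⁺/K) = E°(cathode) − E°cell = +1.822 − (+4.744) = −2.922 V.

−2.922 V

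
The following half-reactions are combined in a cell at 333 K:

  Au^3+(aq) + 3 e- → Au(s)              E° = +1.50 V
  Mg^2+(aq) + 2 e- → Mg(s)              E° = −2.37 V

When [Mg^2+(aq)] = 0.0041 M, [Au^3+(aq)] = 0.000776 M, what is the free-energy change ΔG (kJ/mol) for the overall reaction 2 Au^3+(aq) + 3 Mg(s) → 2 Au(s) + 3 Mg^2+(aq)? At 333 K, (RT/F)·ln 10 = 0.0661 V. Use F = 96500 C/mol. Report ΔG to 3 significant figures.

The standard cell potential is +1.50 − (−2.37) = +3.87 V, with n = 6 electrons in the balanced equation.
The reaction quotient is [Mg^2+(aq)]^3 / [Au^3+(aq)]^2 = 0.114; by Nernst, E = +3.87 − (0.0661/6)(−0.941) = +3.8804 V.
ΔG = −nFE = −(6)(96500)(+3.8804) J/mol = −2250 kJ/mol.

−2250 kJ/mol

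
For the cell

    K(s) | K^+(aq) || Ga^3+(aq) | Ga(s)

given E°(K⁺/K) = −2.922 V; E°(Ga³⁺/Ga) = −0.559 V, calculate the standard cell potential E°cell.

+2.363 V

By convention the left-hand electrode in cell notation is the anode (oxidation) and the right-hand electrode is the cathode (reduction).
E°cell = E°(right) − E°(left) = −0.559 − (−2.922) = +2.363 V.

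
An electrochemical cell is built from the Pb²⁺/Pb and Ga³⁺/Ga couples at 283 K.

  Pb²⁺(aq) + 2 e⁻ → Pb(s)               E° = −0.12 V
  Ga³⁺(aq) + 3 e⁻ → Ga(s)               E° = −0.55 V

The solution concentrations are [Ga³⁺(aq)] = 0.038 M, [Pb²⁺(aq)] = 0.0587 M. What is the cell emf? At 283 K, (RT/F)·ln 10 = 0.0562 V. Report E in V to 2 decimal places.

The Pb²⁺/Pb couple has the more positive E°, so it is the cathode; Ga³⁺/Ga is the anode.
E°cell = −0.12 − (−0.55) = +0.43 V, with n = 6 electrons transferred.
The balanced reaction is 3 Pb²⁺(aq) + 2 Ga(s) → 3 Pb(s) + 2 Ga³⁺(aq), so Q = [Ga³⁺(aq)]^2 / [Pb²⁺(aq)]^3 = 7.14 and log Q = 0.854.
Applying E = E° − (RT ln10/nF)·log Q gives +0.43 − (0.0562/6)(0.854) = +0.42 V.

+0.42 V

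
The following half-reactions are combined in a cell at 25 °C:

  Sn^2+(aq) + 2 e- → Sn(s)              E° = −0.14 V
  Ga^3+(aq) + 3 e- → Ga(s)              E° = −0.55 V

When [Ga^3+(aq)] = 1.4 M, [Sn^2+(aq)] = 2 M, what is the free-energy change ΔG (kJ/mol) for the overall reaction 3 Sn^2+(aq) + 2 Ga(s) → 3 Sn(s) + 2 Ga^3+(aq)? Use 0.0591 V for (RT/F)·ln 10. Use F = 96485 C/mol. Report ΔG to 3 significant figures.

The standard cell potential is −0.14 − (−0.55) = +0.41 V, with n = 6 electrons in the balanced equation.
The reaction quotient is [Ga^3+(aq)]^2 / [Sn^2+(aq)]^3 = 0.245; by Nernst, E = +0.41 − (0.0591/6)(−0.611) = +0.4160 V.
Then ΔG = −nFE = −6 × 96485 × +0.4160 J/mol = −241 kJ/mol.

−241 kJ/mol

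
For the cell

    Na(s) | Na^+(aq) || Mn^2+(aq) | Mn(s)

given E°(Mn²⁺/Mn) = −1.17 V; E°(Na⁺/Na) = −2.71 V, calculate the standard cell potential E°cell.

+1.54 V

By convention the left-hand electrode in cell notation is the anode (oxidation) and the right-hand electrode is the cathode (reduction).
E°cell = E°(right) − E°(left) = −1.17 − (−2.71) = +1.54 V.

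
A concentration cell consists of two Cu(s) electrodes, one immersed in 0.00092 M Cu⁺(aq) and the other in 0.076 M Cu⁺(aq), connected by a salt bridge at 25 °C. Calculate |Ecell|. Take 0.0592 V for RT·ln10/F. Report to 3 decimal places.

For a concentration cell E°cell = 0, since both electrodes use the same couple.
The compartment with the higher Cu⁺(aq) concentration (0.076 M) acts as the cathode; ions are reduced there and produced at the dilute (0.00092 M) anode.
With n = 1, Ecell = −(0.0592/1)·log([dilute]/[conc]) = −(0.0592/1)·log(0.00092/0.076) = +0.113 V.

0.113 V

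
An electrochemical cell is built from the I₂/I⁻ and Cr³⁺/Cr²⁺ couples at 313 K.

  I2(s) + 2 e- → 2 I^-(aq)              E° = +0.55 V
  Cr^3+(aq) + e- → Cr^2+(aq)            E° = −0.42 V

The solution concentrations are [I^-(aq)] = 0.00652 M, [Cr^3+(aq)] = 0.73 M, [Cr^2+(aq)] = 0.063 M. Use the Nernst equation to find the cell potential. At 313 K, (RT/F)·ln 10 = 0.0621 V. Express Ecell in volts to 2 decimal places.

Since E°(I₂/I⁻) > E°(Cr³⁺/Cr²⁺), I₂/I⁻ serves as the cathode.
E°cell = +0.55 − (−0.42) = +0.97 V, with n = 2 electrons transferred.
Balancing gives I2(s) + 2 Cr^2+(aq) → 2 I^-(aq) + 2 Cr^3+(aq); hence Q = ([I^-(aq)]^2·[Cr^3+(aq)]^2) / [Cr^2+(aq)]^2 = 0.00571 (log Q = −2.244).
E = E° − (0.0621/n)·log Q = +0.97 − (0.0621/2)(−2.244) = +1.04 V.

+1.04 V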